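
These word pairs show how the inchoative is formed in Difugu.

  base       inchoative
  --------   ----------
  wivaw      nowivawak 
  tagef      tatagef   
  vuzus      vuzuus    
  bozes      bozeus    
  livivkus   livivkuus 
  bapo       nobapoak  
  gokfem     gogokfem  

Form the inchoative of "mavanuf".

bozes and tagef both have last vowel 'e' yet inflect differently (bozeus, tatagef), so the last vowel is not what conditions the rule; the final letter is.
"mavanuf" ends in -f. The one such stem in the data (tagef → tatagef) repeats the first consonant+vowel as a prefix (as does gokfem), so the same rule applies.
So mavanuf → mamavanuf.

mamavanuf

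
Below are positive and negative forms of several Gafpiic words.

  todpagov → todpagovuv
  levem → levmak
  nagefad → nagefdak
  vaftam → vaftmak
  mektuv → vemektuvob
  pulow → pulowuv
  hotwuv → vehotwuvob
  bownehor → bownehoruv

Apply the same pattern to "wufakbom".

todpagov and hotwuv both end in -v yet inflect differently (todpagovuv, vehotwuvob), so the final letter is not what conditions the rule; the last vowel is.
"wufakbom" has last vowel 'o'. The stems whose last vowel is 'o' (pulow → pulowuv, bownehor → bownehoruv, todpagov → todpagovuv) add -uv.
The other patterns: stems whose last vowel is 'a' or 'e' delete the last vowel and add -ak; stems whose last vowel is 'u' add ve- … -ob around the stem.
So wufakbom → wufakbomuv.

wufakbomuv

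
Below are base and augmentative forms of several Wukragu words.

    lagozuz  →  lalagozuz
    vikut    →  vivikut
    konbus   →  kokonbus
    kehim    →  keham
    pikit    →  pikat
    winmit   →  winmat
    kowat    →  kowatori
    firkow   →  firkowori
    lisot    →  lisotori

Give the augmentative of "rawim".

rawam

vikut and pikit both end in -t yet inflect differently (vivikut, pikat), so the final letter is not what conditions the rule; the last vowel is.
"rawim" has last vowel 'i'. The stems whose last vowel is 'i' (kehim → keham, pikit → pikat, winmit → winmat) change the last vowel to 'a'.
So rawim → rawam.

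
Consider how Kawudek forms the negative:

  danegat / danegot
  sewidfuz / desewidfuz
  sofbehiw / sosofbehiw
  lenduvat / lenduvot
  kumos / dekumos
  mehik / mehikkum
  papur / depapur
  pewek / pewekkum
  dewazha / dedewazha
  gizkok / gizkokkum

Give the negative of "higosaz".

"higosaz" ends in -z. The one such stem in the data (sewidfuz → desewidfuz) adds the prefix de-, so the same rule applies.
The other patterns: stems ending in -t change the last vowel to 'o'; stems ending in -k double the final consonant and add -um; stems ending in -a or -w repeat the first consonant+vowel as a prefix.
So higosaz → dehigosaz.

dehigosaz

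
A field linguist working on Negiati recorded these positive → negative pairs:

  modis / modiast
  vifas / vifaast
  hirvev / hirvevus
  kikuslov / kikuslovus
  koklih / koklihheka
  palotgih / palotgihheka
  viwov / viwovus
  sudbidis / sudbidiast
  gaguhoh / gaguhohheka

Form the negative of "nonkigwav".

modis and koklih both have last vowel 'i' yet inflect differently (modiast, koklihheka), so the last vowel is not what conditions the rule; the final letter is.
"nonkigwav" ends in -v. The stems ending in -v (kikuslov → kikuslovus, hirvev → hirvevus, viwov → viwovus) add -us.
So nonkigwav → nonkigwavus.

nonkigwavus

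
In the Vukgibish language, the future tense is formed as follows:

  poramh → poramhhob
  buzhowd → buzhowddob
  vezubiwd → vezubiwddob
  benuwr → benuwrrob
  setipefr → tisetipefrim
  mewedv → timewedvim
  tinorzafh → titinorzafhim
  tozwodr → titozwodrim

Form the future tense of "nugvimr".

nugvimrrob

benuwr and setipefr both end in -r yet inflect differently (benuwrrob, tisetipefrim), so the final letter is not what conditions the rule; the second-to-last letter is.
"nugvimr" has second-to-last letter 'm'. The one such stem in the data (poramh → poramhhob) doubles the final consonant and adds -ob (as do buzhowd, vezubiwd), so the same rule applies.
The other pattern: stems whose second-to-last letter is 'd' or 'f' add ti- … -im around the stem.
So nugvimr → nugvimrrob.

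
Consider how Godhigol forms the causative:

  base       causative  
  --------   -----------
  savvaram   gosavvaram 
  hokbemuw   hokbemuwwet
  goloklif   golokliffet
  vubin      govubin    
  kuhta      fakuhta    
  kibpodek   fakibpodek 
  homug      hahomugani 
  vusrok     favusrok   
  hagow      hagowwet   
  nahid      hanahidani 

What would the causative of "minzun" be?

gominzun

nahid and vubin both have last vowel 'i' yet inflect differently (hanahidani, govubin), so the last vowel is not what conditions the rule; the final letter is.
"minzun" ends in -n. The one such stem in the data (vubin → govubin) adds the prefix go-, so the same rule applies.
The other patterns: stems ending in -d or -g add ha- … -ani around the stem; stems ending in -a or -k add the prefix fa-; stems ending in -f or -w double the final consonant and add -et.
So minzun → gominzun.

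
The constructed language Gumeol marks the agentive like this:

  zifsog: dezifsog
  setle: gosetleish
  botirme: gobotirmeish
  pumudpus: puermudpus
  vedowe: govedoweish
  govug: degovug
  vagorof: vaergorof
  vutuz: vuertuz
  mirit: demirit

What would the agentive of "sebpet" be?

govug and pumudpus both have last vowel 'u' yet inflect differently (degovug, puermudpus), so the last vowel is not what conditions the rule; the final letter is.
"sebpet" ends in -t. The one such stem in the data (mirit → demirit) adds the prefix de-, so the same rule applies.
So sebpet → desebpet.

desebpet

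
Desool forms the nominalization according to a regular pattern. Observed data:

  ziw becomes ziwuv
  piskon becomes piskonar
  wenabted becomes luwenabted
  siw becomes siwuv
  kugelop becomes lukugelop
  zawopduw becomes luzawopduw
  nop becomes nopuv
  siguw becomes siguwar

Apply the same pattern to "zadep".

"zadep" has 2 vowels. The stems with 2 vowels (siguw → siguwar, piskon → piskonar) add -ar.
So zadep → zadepar.

zadepar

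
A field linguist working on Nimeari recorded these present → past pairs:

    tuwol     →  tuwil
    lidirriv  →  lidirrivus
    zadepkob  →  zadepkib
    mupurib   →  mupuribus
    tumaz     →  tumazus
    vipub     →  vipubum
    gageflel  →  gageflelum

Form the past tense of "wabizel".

wabizelum

mupurib and zadepkob both end in -b yet inflect differently (mupuribus, zadepkib), so the final letter is not what conditions the rule; the last vowel is.
"wabizel" has last vowel 'e'. The one such stem in the data (gageflel → gageflelum) adds -um, so the same rule applies.
The other patterns: stems whose last vowel is 'a' or 'i' add -us; stems whose last vowel is 'o' change the last vowel to 'i'.
So wabizel → wabizelum.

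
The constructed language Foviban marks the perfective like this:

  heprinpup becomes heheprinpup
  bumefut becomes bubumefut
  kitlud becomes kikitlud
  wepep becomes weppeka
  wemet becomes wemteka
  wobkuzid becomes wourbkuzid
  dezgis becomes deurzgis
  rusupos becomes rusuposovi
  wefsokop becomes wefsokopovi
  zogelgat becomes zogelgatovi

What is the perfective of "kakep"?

"kakep" has last vowel 'e'. The stems whose last vowel is 'e' (wepep → weppeka, wemet → wemteka) delete the last vowel and add -eka.
So kakep → kakpeka.

kakpeka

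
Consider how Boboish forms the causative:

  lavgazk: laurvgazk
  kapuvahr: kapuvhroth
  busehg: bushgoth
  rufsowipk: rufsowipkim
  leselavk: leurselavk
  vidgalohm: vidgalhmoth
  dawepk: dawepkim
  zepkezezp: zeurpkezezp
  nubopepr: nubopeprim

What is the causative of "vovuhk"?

nubopepr and kapuvahr both end in -r yet inflect differently (nubopeprim, kapuvhroth), so the final letter is not what conditions the rule; the second-to-last letter is.
"vovuhk" has second-to-last letter 'h'. The stems whose second-to-last letter is 'h' (vidgalohm → vidgalhmoth, busehg → bushgoth, kapuvahr → kapuvhroth) delete the last vowel and add -oth.
So vovuhk → vovhkoth.

vovhkoth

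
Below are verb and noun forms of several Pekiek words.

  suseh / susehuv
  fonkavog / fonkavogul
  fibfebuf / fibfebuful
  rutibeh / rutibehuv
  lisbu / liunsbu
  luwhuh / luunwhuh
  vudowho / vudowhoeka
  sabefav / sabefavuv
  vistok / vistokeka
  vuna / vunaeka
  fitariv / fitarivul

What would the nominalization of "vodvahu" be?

"vodvahu" begins with v-. The stems beginning with v- (vudowho → vudowhoeka, vistok → vistokeka, vuna → vunaeka) add -eka.
The other patterns: stems beginning with l- insert -un- after the first vowel; stems beginning with f- add -ul; stems beginning with r- or s- add -uv.
So vodvahu → vodvahueka.

vodvahueka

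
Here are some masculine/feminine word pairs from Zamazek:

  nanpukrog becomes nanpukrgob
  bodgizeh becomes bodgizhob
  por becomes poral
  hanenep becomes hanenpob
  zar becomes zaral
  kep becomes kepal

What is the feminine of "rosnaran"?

rosnarnob

kep and hanenep both end in -p yet inflect differently (kepal, hanenpob), so the final letter is not what conditions the rule; the number of vowels is.
"rosnaran" has 3 vowels. The stems with 3 vowels (nanpukrog → nanpukrgob, bodgizeh → bodgizhob, hanenep → hanenpob) delete the last vowel and add -ob.
The other pattern: stems with 1 vowel add -al.
So rosnaran → rosnarnob.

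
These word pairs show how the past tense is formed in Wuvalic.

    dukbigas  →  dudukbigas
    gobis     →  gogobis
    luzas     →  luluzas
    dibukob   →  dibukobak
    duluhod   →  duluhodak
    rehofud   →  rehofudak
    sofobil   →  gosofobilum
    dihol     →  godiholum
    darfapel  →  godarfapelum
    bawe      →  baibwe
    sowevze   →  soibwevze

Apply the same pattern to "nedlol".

gobis and sofobil both have last vowel 'i' yet inflect differently (gogobis, gosofobilum), so the last vowel is not what conditions the rule; the final letter is.
"nedlol" ends in -l. The stems ending in -l (sofobil → gosofobilum, dihol → godiholum, darfapel → godarfapelum) add go- … -um around the stem.
So nedlol → gonedlolum.

gonedlolum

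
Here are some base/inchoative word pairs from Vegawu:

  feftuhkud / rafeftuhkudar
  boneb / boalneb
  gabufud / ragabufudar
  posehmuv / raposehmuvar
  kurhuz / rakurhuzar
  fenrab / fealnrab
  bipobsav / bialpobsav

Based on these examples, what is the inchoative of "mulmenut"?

ramulmenutar

"mulmenut" has last vowel 'u'. The stems whose last vowel is 'u' (feftuhkud → rafeftuhkudar, posehmuv → raposehmuvar, kurhuz → rakurhuzar) add ra- … -ar around the stem.
The other pattern: stems whose last vowel is 'a' or 'e' insert -al- after the first vowel.
So mulmenut → ramulmenutar.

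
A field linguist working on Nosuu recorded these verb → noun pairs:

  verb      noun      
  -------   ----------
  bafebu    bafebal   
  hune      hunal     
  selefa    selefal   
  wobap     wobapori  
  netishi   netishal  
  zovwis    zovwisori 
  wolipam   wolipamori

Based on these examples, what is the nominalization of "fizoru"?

"fizoru" ends in a vowel. The stems ending in a vowel (selefa → selefal, netishi → netishal, hune → hunal) drop the final letter and add -al.
So fizoru → fizoral.

fizoral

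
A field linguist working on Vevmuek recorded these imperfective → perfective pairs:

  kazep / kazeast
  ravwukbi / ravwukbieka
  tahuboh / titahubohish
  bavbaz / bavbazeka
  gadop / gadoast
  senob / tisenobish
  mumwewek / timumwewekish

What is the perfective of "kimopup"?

kimopuast

gadop and senob both have last vowel 'o' yet inflect differently (gadoast, tisenobish), so the last vowel is not what conditions the rule; the final letter is.
"kimopup" ends in -p. The stems ending in -p (kazep → kazeast, gadop → gadoast) drop the final letter and add -ast.
So kimopup → kimopuast.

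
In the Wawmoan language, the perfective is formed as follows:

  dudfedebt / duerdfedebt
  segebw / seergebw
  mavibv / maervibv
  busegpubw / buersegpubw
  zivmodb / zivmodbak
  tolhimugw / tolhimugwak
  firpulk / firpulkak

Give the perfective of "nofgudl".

segebw and tolhimugw both end in -w yet inflect differently (seergebw, tolhimugwak), so the final letter is not what conditions the rule; the second-to-last letter is.
"nofgudl" has second-to-last letter 'd'. The one such stem in the data (zivmodb → zivmodbak) adds -ak, so the same rule applies.
The other pattern: stems whose second-to-last letter is 'b' insert -er- after the first vowel.
So nofgudl → nofgudlak.

nofgudlak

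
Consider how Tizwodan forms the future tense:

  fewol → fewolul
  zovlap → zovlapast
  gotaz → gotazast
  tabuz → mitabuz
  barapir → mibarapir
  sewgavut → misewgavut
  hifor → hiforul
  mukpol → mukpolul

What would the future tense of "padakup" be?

hifor and barapir both end in -r yet inflect differently (hiforul, mibarapir), so the final letter is not what conditions the rule; the last vowel is.
"padakup" has last vowel 'u'. The stems whose last vowel is 'u' (sewgavut → misewgavut, tabuz → mitabuz) add the prefix mi-.
The other patterns: stems whose last vowel is 'o' add -ul; stems whose last vowel is 'a' add -ast.
So padakup → mipadakup.

mipadakup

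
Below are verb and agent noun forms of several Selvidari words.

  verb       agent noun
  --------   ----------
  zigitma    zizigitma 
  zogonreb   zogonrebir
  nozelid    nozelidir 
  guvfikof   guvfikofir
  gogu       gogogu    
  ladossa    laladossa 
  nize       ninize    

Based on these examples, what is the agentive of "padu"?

papadu

"padu" ends in a vowel. The stems ending in a vowel (nize → ninize, gogu → gogogu, ladossa → laladossa) repeat the first consonant+vowel as a prefix.
So padu → papadu.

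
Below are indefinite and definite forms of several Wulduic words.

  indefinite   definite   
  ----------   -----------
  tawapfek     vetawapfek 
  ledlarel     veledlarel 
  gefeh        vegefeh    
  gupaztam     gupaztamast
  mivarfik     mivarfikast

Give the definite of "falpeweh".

"falpeweh" has last vowel 'e'. The stems whose last vowel is 'e' (tawapfek → vetawapfek, ledlarel → veledlarel, gefeh → vegefeh) add the prefix ve-.
The other pattern: stems whose last vowel is 'a' or 'i' add -ast.
So falpeweh → vefalpeweh.

vefalpeweh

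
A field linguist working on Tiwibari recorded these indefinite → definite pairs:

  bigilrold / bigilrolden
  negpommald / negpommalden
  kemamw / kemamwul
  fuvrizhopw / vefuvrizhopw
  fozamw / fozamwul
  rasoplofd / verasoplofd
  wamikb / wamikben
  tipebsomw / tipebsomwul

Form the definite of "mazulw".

mazulwen

kemamw and fuvrizhopw both end in -w yet inflect differently (kemamwul, vefuvrizhopw), so the final letter is not what conditions the rule; the second-to-last letter is.
"mazulw" has second-to-last letter 'l'. The stems whose second-to-last letter is 'l' (negpommald → negpommalden, bigilrold → bigilrolden) add -en.
The other patterns: stems whose second-to-last letter is 'm' add -ul; stems whose second-to-last letter is 'f' or 'p' add the prefix ve-.
So mazulw → mazulwen.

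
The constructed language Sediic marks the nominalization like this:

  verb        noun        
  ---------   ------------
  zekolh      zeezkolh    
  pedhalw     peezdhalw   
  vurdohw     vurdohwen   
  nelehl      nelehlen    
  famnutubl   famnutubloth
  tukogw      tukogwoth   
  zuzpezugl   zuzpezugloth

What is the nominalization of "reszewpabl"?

pedhalw and vurdohw both end in -w yet inflect differently (peezdhalw, vurdohwen), so the final letter is not what conditions the rule; the second-to-last letter is.
"reszewpabl" has second-to-last letter 'b'. The one such stem in the data (famnutubl → famnutubloth) adds -oth, so the same rule applies.
The other patterns: stems whose second-to-last letter is 'l' insert -ez- after the first vowel; stems whose second-to-last letter is 'h' add -en.
So reszewpabl → reszewpabloth.

reszewpabloth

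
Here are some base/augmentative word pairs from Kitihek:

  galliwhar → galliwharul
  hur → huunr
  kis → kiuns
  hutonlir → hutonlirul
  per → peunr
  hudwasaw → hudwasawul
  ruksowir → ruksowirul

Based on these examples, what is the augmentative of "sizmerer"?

ruksowir and per both end in -r yet inflect differently (ruksowirul, peunr), so the final letter is not what conditions the rule; the number of vowels is.
"sizmerer" has 3 vowels. The stems with 3 vowels (ruksowir → ruksowirul, hutonlir → hutonlirul, hudwasaw → hudwasawul) add -ul.
The other pattern: stems with 1 vowel insert -un- after the first vowel.
So sizmerer → sizmererul.

sizmererul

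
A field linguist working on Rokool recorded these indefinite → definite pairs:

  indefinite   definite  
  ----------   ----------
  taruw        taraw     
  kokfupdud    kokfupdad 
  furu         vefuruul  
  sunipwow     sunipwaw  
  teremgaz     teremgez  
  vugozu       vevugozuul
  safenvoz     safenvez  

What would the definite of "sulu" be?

safenvoz and sunipwow both have last vowel 'o' yet inflect differently (safenvez, sunipwaw), so the last vowel is not what conditions the rule; the final letter is.
"sulu" ends in -u. The stems ending in -u (furu → vefuruul, vugozu → vevugozuul) add ve- … -ul around the stem.
The other patterns: stems ending in -z change the last vowel to 'e'; stems ending in -d or -w change the last vowel to 'a'.
So sulu → vesuluul.

vesuluul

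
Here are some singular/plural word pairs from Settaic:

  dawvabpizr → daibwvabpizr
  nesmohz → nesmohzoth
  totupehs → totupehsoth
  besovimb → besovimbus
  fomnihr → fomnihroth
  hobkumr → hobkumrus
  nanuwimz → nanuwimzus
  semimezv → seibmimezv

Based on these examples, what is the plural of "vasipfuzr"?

vaibsipfuzr

"vasipfuzr" has second-to-last letter 'z'. The stems whose second-to-last letter is 'z' (dawvabpizr → daibwvabpizr, semimezv → seibmimezv) insert -ib- after the first vowel.
The other patterns: stems whose second-to-last letter is 'm' add -us; stems whose second-to-last letter is 'h' add -oth.
So vasipfuzr → vaibsipfuzr.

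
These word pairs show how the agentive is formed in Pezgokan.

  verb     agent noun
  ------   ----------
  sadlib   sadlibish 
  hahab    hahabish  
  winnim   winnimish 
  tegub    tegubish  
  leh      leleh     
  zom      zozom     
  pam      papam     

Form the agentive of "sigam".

winnim and zom both end in -m yet inflect differently (winnimish, zozom), so the final letter is not what conditions the rule; the number of vowels is.
"sigam" has 2 vowels. The stems with 2 vowels (sadlib → sadlibish, hahab → hahabish, winnim → winnimish) add -ish.
The other pattern: stems with 1 vowel repeat the first consonant+vowel as a prefix.
So sigam → sigamish.

sigamish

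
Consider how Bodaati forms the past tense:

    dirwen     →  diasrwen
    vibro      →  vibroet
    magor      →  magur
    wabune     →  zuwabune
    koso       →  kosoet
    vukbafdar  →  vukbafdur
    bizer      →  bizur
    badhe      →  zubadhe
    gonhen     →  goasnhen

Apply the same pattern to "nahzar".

nahzur

"nahzar" ends in -r. The stems ending in -r (vukbafdar → vukbafdur, bizer → bizur, magor → magur) change the last vowel to 'u'.
So nahzar → nahzur.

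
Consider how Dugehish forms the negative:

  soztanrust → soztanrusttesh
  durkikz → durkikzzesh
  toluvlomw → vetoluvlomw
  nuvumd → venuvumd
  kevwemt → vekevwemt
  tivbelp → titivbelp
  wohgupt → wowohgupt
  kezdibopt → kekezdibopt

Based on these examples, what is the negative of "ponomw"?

veponomw

"ponomw" has second-to-last letter 'm'. The stems whose second-to-last letter is 'm' (toluvlomw → vetoluvlomw, nuvumd → venuvumd, kevwemt → vekevwemt) add the prefix ve-.
So ponomw → veponomw.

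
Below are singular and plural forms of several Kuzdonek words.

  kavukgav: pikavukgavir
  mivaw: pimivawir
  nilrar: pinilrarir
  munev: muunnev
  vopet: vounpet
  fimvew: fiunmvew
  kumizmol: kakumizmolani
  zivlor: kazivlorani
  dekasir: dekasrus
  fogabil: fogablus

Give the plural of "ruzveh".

kavukgav and munev both end in -v yet inflect differently (pikavukgavir, muunnev), so the final letter is not what conditions the rule; the last vowel is.
"ruzveh" has last vowel 'e'. The stems whose last vowel is 'e' (munev → muunnev, vopet → vounpet, fimvew → fiunmvew) insert -un- after the first vowel.
The other patterns: stems whose last vowel is 'a' add pi- … -ir around the stem; stems whose last vowel is 'o' add ka- … -ani around the stem; stems whose last vowel is 'i' delete the last vowel and add -us.
So ruzveh → ruunzveh.

ruunzveh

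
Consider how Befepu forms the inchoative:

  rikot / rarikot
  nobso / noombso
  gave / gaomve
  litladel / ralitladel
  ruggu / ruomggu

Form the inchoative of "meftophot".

rikot and nobso both have last vowel 'o' yet inflect differently (rarikot, noombso), so the last vowel is not what conditions the rule; whether the stem ends in a vowel or a consonant is.
"meftophot" ends in a consonant. The stems ending in a consonant (rikot → rarikot, litladel → ralitladel) add the prefix ra-.
The other pattern: stems ending in a vowel insert -om- after the first vowel.
So meftophot → rameftophot.

rameftophot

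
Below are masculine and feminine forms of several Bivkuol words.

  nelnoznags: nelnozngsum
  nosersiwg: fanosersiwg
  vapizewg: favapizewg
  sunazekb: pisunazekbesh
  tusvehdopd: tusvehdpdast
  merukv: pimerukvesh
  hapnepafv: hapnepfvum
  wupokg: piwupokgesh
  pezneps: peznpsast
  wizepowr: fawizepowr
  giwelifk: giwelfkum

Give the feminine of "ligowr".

vapizewg and wupokg both end in -g yet inflect differently (favapizewg, piwupokgesh), so the final letter is not what conditions the rule; the second-to-last letter is.
"ligowr" has second-to-last letter 'w'. The stems whose second-to-last letter is 'w' (wizepowr → fawizepowr, vapizewg → favapizewg, nosersiwg → fanosersiwg) add the prefix fa-.
So ligowr → faligowr.

faligowr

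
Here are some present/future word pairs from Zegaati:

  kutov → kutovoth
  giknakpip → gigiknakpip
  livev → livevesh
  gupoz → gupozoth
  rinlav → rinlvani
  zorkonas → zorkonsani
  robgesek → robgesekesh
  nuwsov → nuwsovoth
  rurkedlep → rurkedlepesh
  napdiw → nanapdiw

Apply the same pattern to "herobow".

kutov and rinlav both end in -v yet inflect differently (kutovoth, rinlvani), so the final letter is not what conditions the rule; the last vowel is.
"herobow" has last vowel 'o'. The stems whose last vowel is 'o' (kutov → kutovoth, gupoz → gupozoth, nuwsov → nuwsovoth) add -oth.
The other patterns: stems whose last vowel is 'a' delete the last vowel and add -ani; stems whose last vowel is 'e' add -esh; stems whose last vowel is 'i' repeat the first consonant+vowel as a prefix.
So herobow → herobowoth.

herobowoth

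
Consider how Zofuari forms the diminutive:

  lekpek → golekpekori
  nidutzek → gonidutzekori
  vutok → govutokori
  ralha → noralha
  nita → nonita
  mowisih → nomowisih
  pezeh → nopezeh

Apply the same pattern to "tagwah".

notagwah

lekpek and pezeh both have last vowel 'e' yet inflect differently (golekpekori, nopezeh), so the last vowel is not what conditions the rule; the final letter is.
"tagwah" ends in -h. The stems ending in -h (mowisih → nomowisih, pezeh → nopezeh) add the prefix no-.
So tagwah → notagwah.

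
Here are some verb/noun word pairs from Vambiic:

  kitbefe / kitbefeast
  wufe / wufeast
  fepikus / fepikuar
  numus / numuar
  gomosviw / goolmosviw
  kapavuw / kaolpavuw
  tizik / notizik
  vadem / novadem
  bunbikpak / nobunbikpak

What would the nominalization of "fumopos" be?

fumopoar

"fumopos" ends in -s. The stems ending in -s (fepikus → fepikuar, numus → numuar) drop the final letter and add -ar.
The other patterns: stems ending in -e add -ast; stems ending in -w insert -ol- after the first vowel; stems ending in -k or -m add the prefix no-.
So fumopos → fumopoar.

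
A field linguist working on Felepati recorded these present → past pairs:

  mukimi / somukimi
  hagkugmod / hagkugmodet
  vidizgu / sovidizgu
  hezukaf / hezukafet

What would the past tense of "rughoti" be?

sorughoti

mukimi and hagkugmod both have 3 vowels yet inflect differently (somukimi, hagkugmodet), so the number of vowels is not what conditions the rule; whether the stem ends in a vowel or a consonant is.
"rughoti" ends in a vowel. The stems ending in a vowel (mukimi → somukimi, vidizgu → sovidizgu) add the prefix so-.
The other pattern: stems ending in a consonant add -et.
So rughoti → sorughoti.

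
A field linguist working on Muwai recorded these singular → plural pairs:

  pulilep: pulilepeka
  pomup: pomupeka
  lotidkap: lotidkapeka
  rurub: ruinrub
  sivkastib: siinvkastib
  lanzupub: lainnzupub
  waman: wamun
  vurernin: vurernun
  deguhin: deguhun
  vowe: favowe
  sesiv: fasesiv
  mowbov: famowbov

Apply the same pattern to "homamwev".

"homamwev" ends in -v. The stems ending in -v (sesiv → fasesiv, mowbov → famowbov) add the prefix fa-.
So homamwev → fahomamwev.

fahomamwev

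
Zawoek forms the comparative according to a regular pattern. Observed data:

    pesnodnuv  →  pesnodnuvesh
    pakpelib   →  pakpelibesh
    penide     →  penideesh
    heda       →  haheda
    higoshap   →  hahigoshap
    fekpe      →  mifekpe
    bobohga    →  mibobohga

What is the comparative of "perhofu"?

perhofuesh

penide and fekpe both end in -e yet inflect differently (penideesh, mifekpe), so the final letter is not what conditions the rule; the first letter is.
"perhofu" begins with p-. The stems beginning with p- (pesnodnuv → pesnodnuvesh, pakpelib → pakpelibesh, penide → penideesh) add -esh.
So perhofu → perhofuesh.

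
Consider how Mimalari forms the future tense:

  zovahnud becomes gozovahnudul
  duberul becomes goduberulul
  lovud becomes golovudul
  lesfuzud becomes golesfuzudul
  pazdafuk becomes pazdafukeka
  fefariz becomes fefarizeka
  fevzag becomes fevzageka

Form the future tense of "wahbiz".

wahbizeka

zovahnud and pazdafuk both have last vowel 'u' yet inflect differently (gozovahnudul, pazdafukeka), so the last vowel is not what conditions the rule; the final letter is.
"wahbiz" ends in -z. The one such stem in the data (fefariz → fefarizeka) adds -eka, so the same rule applies.
So wahbiz → wahbizeka.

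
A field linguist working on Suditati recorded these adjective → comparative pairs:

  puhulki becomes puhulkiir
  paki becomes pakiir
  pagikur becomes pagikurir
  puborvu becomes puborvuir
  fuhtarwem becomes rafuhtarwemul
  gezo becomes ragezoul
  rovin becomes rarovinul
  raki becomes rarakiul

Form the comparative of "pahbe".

pahbeir

puhulki and raki both end in -i yet inflect differently (puhulkiir, rarakiul), so the final letter is not what conditions the rule; the first letter is.
"pahbe" begins with p-. The stems beginning with p- (puhulki → puhulkiir, paki → pakiir, pagikur → pagikurir) add -ir.
The other pattern: stems beginning with f-, g- or r- add ra- … -ul around the stem.
So pahbe → pahbeir.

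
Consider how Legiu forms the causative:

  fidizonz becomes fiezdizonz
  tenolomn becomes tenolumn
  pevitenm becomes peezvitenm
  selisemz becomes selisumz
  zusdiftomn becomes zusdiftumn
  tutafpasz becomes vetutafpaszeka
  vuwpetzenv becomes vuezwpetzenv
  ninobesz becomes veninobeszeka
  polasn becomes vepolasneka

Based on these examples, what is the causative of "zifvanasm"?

vezifvanasmeka

polasn and tenolomn both end in -n yet inflect differently (vepolasneka, tenolumn), so the final letter is not what conditions the rule; the second-to-last letter is.
"zifvanasm" has second-to-last letter 's'. The stems whose second-to-last letter is 's' (tutafpasz → vetutafpaszeka, ninobesz → veninobeszeka, polasn → vepolasneka) add ve- … -eka around the stem.
So zifvanasm → vezifvanasmeka.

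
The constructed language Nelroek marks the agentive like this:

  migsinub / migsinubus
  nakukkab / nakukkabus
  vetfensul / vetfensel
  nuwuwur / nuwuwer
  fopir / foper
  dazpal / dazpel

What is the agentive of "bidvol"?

bidvel

"bidvol" ends in -l. The stems ending in -l (vetfensul → vetfensel, dazpal → dazpel) change the last vowel to 'e'.
The other pattern: stems ending in -b add -us.
So bidvol → bidvel.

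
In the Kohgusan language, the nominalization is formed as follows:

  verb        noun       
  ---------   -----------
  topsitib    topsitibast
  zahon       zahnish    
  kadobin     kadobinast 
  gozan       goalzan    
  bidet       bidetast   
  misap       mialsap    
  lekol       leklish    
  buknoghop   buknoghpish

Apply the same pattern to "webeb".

"webeb" has last vowel 'e'. The one such stem in the data (bidet → bidetast) adds -ast, so the same rule applies.
So webeb → webebast.

webebast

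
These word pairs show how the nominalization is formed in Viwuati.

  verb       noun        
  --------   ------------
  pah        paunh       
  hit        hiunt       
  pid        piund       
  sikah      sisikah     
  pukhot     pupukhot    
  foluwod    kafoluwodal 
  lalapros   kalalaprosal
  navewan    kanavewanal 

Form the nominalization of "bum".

"bum" has 1 vowel. The stems with 1 vowel (pah → paunh, hit → hiunt, pid → piund) insert -un- after the first vowel.
So bum → buunm.

buunm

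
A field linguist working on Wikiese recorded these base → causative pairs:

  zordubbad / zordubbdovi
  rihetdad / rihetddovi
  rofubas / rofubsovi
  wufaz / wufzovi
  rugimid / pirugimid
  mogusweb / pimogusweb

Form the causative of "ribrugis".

piribrugis

zordubbad and rugimid both end in -d yet inflect differently (zordubbdovi, pirugimid), so the final letter is not what conditions the rule; the last vowel is.
"ribrugis" has last vowel 'i'. The one such stem in the data (rugimid → pirugimid) adds the prefix pi-, so the same rule applies.
So ribrugis → piribrugis.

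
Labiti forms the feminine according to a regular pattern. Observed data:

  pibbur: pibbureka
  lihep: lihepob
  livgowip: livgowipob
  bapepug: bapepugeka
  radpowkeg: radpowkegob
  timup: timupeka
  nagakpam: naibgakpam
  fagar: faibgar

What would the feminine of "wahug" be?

pibbur and fagar both end in -r yet inflect differently (pibbureka, faibgar), so the final letter is not what conditions the rule; the last vowel is.
"wahug" has last vowel 'u'. The stems whose last vowel is 'u' (pibbur → pibbureka, timup → timupeka, bapepug → bapepugeka) add -eka.
So wahug → wahugeka.

wahugeka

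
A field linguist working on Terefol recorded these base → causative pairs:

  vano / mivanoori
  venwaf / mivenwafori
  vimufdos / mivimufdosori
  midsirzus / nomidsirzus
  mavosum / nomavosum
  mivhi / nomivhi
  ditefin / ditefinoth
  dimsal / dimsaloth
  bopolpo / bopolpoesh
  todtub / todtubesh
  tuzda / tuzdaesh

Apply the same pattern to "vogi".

mivogiori

vimufdos and midsirzus both end in -s yet inflect differently (mivimufdosori, nomidsirzus), so the final letter is not what conditions the rule; the first letter is.
"vogi" begins with v-. The stems beginning with v- (vano → mivanoori, venwaf → mivenwafori, vimufdos → mivimufdosori) add mi- … -ori around the stem.
So vogi → mivogiori.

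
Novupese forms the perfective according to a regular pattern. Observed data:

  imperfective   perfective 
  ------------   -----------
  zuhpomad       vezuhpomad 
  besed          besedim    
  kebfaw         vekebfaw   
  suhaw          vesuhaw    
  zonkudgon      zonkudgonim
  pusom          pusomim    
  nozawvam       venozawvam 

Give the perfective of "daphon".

zuhpomad and besed both end in -d yet inflect differently (vezuhpomad, besedim), so the final letter is not what conditions the rule; the last vowel is.
"daphon" has last vowel 'o'. The stems whose last vowel is 'o' (zonkudgon → zonkudgonim, pusom → pusomim) add -im.
The other pattern: stems whose last vowel is 'a' add the prefix ve-.
So daphon → daphonim.

daphonim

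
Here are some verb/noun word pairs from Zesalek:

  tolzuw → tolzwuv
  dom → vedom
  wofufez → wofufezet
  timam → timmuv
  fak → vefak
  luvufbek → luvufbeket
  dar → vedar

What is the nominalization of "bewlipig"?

"bewlipig" has 3 vowels. The stems with 3 vowels (luvufbek → luvufbeket, wofufez → wofufezet) add -et.
The other patterns: stems with 1 vowel add the prefix ve-; stems with 2 vowels delete the last vowel and add -uv.
So bewlipig → bewlipiget.

bewlipiget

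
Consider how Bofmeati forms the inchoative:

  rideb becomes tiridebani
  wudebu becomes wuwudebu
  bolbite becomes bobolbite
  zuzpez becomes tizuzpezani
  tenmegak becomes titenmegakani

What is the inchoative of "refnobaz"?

"refnobaz" ends in a consonant. The stems ending in a consonant (rideb → tiridebani, tenmegak → titenmegakani, zuzpez → tizuzpezani) add ti- … -ani around the stem.
So refnobaz → tirefnobazani.

tirefnobazani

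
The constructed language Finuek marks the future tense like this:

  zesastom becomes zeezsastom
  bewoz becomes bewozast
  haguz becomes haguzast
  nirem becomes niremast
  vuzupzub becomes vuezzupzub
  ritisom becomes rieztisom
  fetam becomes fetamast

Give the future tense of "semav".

ritisom and fetam both end in -m yet inflect differently (rieztisom, fetamast), so the final letter is not what conditions the rule; the number of vowels is.
"semav" has 2 vowels. The stems with 2 vowels (bewoz → bewozast, fetam → fetamast, haguz → haguzast) add -ast.
The other pattern: stems with 3 vowels insert -ez- after the first vowel.
So semav → semavast.

semavast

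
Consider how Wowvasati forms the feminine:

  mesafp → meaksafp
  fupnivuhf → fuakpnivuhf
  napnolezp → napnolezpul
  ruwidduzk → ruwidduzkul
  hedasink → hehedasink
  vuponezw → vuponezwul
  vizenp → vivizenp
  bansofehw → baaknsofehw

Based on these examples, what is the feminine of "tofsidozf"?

hedasink and ruwidduzk both end in -k yet inflect differently (hehedasink, ruwidduzkul), so the final letter is not what conditions the rule; the second-to-last letter is.
"tofsidozf" has second-to-last letter 'z'. The stems whose second-to-last letter is 'z' (ruwidduzk → ruwidduzkul, napnolezp → napnolezpul, vuponezw → vuponezwul) add -ul.
The other patterns: stems whose second-to-last letter is 'n' repeat the first consonant+vowel as a prefix; stems whose second-to-last letter is 'f' or 'h' insert -ak- after the first vowel.
So tofsidozf → tofsidozful.

tofsidozful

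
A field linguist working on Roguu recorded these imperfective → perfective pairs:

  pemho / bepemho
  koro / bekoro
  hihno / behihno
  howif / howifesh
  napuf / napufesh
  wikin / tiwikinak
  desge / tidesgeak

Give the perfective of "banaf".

banafesh

"banaf" ends in -f. The stems ending in -f (howif → howifesh, napuf → napufesh) add -esh.
The other patterns: stems ending in -o add the prefix be-; stems ending in -e or -n add ti- … -ak around the stem.
So banaf → banafesh.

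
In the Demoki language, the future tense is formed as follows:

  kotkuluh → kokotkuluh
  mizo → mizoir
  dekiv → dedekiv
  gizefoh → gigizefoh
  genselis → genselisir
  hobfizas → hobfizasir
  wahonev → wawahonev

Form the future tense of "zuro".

"zuro" ends in -o. The one such stem in the data (mizo → mizoir) adds -ir, so the same rule applies.
The other pattern: stems ending in -h or -v repeat the first consonant+vowel as a prefix.
So zuro → zuroir.

zuroir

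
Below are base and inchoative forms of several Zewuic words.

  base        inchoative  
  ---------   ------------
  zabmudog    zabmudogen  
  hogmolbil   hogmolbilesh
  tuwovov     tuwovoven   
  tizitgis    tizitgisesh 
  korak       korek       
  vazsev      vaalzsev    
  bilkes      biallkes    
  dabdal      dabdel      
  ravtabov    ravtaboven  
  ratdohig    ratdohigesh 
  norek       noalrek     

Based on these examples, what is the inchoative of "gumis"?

korak and norek both end in -k yet inflect differently (korek, noalrek), so the final letter is not what conditions the rule; the last vowel is.
"gumis" has last vowel 'i'. The stems whose last vowel is 'i' (ratdohig → ratdohigesh, hogmolbil → hogmolbilesh, tizitgis → tizitgisesh) add -esh.
The other patterns: stems whose last vowel is 'o' add -en; stems whose last vowel is 'a' change the last vowel to 'e'; stems whose last vowel is 'e' insert -al- after the first vowel.
So gumis → gumisesh.

gumisesh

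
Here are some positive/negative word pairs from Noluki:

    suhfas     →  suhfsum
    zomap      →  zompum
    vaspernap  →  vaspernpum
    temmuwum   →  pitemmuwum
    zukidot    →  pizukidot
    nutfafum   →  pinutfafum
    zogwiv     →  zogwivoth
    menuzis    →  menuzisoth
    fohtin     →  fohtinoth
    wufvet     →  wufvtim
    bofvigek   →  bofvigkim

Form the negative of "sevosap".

sevospum

"sevosap" has last vowel 'a'. The stems whose last vowel is 'a' (suhfas → suhfsum, zomap → zompum, vaspernap → vaspernpum) delete the last vowel and add -um.
So sevosap → sevospum.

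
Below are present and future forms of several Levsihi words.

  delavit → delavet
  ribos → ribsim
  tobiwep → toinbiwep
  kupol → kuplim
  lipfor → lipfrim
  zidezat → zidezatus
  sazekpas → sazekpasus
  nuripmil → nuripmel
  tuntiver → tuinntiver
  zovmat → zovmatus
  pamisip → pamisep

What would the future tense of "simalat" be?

simalatus

"simalat" has last vowel 'a'. The stems whose last vowel is 'a' (sazekpas → sazekpasus, zidezat → zidezatus, zovmat → zovmatus) add -us.
The other patterns: stems whose last vowel is 'o' delete the last vowel and add -im; stems whose last vowel is 'i' change the last vowel to 'e'; stems whose last vowel is 'e' insert -in- after the first vowel.
So simalat → simalatus.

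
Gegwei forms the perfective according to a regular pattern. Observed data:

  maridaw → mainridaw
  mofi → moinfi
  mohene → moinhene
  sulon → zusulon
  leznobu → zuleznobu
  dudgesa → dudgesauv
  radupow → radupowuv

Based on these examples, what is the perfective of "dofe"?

maridaw and radupow both end in -w yet inflect differently (mainridaw, radupowuv), so the final letter is not what conditions the rule; the first letter is.
"dofe" begins with d-. The one such stem in the data (dudgesa → dudgesauv) adds -uv, so the same rule applies.
So dofe → dofeuv.

dofeuv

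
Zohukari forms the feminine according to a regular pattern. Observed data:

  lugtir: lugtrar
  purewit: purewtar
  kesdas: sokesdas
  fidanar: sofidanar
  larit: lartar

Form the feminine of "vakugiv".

lugtir and fidanar both end in -r yet inflect differently (lugtrar, sofidanar), so the final letter is not what conditions the rule; the last vowel is.
"vakugiv" has last vowel 'i'. The stems whose last vowel is 'i' (lugtir → lugtrar, larit → lartar, purewit → purewtar) delete the last vowel and add -ar.
So vakugiv → vakugvar.

vakugvar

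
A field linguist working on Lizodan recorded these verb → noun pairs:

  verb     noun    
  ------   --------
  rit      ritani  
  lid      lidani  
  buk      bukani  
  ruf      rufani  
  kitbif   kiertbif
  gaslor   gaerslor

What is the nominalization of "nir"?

"nir" has 1 vowel. The stems with 1 vowel (buk → bukani, ruf → rufani, rit → ritani) add -ani.
The other pattern: stems with 2 vowels insert -er- after the first vowel.
So nir → nirani.

nirani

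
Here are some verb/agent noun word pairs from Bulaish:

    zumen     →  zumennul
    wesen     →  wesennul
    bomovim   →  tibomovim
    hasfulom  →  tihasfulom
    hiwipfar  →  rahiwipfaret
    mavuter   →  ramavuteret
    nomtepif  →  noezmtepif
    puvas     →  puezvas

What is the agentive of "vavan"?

vavannul

zumen and mavuter both have last vowel 'e' yet inflect differently (zumennul, ramavuteret), so the last vowel is not what conditions the rule; the final letter is.
"vavan" ends in -n. The stems ending in -n (zumen → zumennul, wesen → wesennul) double the final consonant and add -ul.
The other patterns: stems ending in -m add the prefix ti-; stems ending in -r add ra- … -et around the stem; stems ending in -f or -s insert -ez- after the first vowel.
So vavan → vavannul.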